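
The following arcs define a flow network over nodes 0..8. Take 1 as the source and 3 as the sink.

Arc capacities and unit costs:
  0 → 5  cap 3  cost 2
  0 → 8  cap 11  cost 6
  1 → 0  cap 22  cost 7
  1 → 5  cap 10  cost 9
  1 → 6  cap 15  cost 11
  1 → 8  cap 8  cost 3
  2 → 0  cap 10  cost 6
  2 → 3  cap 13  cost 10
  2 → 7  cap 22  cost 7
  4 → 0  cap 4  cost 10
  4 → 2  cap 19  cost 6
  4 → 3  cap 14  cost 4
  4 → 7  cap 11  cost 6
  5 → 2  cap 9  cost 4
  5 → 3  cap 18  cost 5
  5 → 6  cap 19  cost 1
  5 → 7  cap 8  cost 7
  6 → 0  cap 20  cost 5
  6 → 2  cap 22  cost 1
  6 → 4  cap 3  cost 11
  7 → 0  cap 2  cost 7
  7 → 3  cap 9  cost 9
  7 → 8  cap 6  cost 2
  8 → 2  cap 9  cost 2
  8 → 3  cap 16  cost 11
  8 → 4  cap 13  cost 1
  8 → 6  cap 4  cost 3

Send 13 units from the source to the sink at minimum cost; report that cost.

shortest-cost path #1: 1→8→4→3 push 8 @ unit cost 8 (adds 64)
shortest-cost path #2: 1→5→3 push 5 @ unit cost 14 (adds 70)
total cost = 134

Minimum cost for 13 units: 134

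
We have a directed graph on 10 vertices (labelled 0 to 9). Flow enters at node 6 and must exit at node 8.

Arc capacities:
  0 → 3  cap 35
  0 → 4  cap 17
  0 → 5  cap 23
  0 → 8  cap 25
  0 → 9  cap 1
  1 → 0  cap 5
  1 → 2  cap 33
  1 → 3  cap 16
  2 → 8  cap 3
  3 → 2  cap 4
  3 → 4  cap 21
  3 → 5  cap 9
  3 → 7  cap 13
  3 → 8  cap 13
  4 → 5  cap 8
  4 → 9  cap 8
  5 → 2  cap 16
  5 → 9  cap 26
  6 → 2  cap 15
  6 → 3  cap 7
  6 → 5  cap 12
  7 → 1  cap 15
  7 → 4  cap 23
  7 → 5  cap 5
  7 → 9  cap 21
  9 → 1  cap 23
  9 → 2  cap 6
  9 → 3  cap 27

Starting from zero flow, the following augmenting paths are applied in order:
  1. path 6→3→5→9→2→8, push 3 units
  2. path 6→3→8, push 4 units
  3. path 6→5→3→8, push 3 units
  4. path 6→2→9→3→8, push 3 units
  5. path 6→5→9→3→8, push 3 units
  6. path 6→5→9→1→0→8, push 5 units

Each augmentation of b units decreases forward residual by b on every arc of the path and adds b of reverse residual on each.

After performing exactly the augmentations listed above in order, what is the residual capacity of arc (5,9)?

Residual capacity of (5,9): 15

after path 1 (6→3→5→9→2→8, push 3): res(5,9)=23
after path 2 (6→3→8, push 4): res(5,9)=23
after path 3 (6→5→3→8, push 3): res(5,9)=23
after path 4 (6→2→9→3→8, push 3): res(5,9)=23
after path 5 (6→5→9→3→8, push 3): res(5,9)=20
after path 6 (6→5→9→1→0→8, push 5): res(5,9)=15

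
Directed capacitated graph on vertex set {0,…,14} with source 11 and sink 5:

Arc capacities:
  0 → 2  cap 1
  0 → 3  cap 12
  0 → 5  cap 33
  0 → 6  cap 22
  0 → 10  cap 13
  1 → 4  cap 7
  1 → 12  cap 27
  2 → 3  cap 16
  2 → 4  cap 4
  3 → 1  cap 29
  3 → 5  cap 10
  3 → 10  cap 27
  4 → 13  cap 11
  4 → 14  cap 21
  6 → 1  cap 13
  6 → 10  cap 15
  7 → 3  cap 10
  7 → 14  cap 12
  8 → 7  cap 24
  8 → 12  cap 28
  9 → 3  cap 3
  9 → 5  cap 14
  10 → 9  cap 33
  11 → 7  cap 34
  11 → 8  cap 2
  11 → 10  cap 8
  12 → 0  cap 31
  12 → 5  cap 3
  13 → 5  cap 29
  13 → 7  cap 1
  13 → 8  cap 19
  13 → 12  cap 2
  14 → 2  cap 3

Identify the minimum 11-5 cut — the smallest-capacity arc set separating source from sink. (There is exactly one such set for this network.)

Min-cut arcs: {(7,3), (11,8), (11,10), (14,2)} (total capacity 23)

augment #1: 11→7→3→5 push 10
augment #2: 11→8→12→5 push 2
augment #3: 11→10→9→5 push 8
augment #4: 11→7→14→2→4→13→5 push 3
max flow = 23; residual-reachable set from 11 gives S-side
cut edges (S→T): {(7,3), (11,8), (11,10), (14,2)} total cap 23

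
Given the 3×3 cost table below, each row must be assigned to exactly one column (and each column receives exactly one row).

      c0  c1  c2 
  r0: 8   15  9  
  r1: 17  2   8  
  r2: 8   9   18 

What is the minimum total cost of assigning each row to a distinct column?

Minimum assignment cost: 19

optimal assignment: row0→col2 (cost 9), row1→col1 (cost 2), row2→col0 (cost 8)
total = 9 + 2 + 8 = 19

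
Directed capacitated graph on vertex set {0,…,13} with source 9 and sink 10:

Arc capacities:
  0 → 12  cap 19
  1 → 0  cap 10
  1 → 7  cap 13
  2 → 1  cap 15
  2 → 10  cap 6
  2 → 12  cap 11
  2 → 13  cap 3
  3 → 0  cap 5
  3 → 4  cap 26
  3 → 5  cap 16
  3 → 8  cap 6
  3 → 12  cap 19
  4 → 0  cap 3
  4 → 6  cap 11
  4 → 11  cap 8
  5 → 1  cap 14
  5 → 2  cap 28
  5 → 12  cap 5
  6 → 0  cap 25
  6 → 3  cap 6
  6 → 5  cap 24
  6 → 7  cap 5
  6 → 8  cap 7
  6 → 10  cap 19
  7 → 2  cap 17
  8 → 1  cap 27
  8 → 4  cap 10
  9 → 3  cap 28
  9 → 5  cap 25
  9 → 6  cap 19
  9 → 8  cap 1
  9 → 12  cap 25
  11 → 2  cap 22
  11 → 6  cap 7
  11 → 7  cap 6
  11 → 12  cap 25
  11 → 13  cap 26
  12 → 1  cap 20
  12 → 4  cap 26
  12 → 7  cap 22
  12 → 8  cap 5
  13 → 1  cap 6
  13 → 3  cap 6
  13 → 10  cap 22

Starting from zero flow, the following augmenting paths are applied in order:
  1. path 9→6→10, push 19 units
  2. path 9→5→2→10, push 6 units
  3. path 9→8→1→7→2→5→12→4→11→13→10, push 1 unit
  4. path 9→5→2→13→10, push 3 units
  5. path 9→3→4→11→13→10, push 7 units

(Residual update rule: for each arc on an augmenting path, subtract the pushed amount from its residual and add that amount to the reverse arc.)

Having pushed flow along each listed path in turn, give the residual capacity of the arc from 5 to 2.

after path 1 (9→6→10, push 19): res(5,2)=28
after path 2 (9→5→2→10, push 6): res(5,2)=22
after path 3 (9→8→1→7→2→5→12→4→11→13→10, push 1): res(5,2)=23
after path 4 (9→5→2→13→10, push 3): res(5,2)=20
after path 5 (9→3→4→11→13→10, push 7): res(5,2)=20

Residual capacity of (5,2): 20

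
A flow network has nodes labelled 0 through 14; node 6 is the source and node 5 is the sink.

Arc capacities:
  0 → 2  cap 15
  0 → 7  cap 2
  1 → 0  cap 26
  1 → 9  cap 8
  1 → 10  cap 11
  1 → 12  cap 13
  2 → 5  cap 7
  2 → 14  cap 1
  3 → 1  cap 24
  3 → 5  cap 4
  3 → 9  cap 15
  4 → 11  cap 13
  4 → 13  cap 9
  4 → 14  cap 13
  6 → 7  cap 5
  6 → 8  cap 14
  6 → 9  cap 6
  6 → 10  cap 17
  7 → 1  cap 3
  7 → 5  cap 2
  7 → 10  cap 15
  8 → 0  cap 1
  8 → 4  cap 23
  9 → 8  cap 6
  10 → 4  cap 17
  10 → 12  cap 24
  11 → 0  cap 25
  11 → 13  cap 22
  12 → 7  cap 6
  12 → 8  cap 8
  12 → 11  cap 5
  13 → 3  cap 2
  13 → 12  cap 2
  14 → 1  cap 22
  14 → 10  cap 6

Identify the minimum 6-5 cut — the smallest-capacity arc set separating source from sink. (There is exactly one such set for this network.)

Min-cut arcs: {(2,5), (7,5), (13,3)} (total capacity 11)

augment #1: 6→7→5 push 2
augment #2: 6→8→0→2→5 push 1
augment #3: 6→7→1→0→2→5 push 3
augment #4: 6→8→4→13→3→5 push 2
augment #5: 6→8→4→11→0→2→5 push 3
max flow = 11; residual-reachable set from 6 gives S-side
cut edges (S→T): {(2,5), (7,5), (13,3)} total cap 11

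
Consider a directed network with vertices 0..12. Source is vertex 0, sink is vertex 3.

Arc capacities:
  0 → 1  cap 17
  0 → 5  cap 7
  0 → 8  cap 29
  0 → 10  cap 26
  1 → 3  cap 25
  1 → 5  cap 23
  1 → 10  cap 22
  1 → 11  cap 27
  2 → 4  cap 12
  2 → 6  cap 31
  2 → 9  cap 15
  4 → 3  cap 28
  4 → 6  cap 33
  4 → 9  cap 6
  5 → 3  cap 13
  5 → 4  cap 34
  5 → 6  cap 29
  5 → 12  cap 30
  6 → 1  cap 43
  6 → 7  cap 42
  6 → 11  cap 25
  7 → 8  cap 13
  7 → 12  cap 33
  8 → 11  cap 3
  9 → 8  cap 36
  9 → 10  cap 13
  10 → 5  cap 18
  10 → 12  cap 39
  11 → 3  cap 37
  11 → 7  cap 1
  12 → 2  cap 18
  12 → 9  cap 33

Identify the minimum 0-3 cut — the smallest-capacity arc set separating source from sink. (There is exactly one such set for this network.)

augment #1: 0→1→3 push 17
augment #2: 0→5→3 push 7
augment #3: 0→8→11→3 push 3
augment #4: 0→10→5→3 push 6
augment #5: 0→10→5→4→3 push 12
augment #6: 0→10→12→2→4→3 push 8
max flow = 53; residual-reachable set from 0 gives S-side
cut edges (S→T): {(0,1), (0,5), (0,10), (8,11)} total cap 53

Min-cut arcs: {(0,1), (0,5), (0,10), (8,11)} (total capacity 53)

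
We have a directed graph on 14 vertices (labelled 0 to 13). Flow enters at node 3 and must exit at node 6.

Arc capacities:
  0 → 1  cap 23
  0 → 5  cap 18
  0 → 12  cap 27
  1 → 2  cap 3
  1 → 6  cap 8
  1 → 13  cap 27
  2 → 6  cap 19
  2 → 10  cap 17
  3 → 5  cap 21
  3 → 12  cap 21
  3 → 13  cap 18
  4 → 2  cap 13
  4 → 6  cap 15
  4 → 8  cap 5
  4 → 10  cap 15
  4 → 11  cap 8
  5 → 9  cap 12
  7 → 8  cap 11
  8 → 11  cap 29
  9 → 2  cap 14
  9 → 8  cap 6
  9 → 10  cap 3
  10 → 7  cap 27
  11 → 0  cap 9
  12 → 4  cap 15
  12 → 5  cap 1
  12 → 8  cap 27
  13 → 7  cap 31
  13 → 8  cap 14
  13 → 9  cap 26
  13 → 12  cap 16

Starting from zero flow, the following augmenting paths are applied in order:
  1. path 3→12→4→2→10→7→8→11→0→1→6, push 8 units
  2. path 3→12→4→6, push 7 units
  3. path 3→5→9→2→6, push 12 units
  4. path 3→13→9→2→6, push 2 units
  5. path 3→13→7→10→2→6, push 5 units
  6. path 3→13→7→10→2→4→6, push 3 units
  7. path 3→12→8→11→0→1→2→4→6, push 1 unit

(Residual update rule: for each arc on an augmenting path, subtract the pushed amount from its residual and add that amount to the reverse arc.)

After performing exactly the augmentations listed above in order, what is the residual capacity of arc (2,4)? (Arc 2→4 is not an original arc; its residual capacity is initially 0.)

after path 1 (3→12→4→2→10→7→8→11→0→1→6, push 8): res(2,4)=8
after path 2 (3→12→4→6, push 7): res(2,4)=8
after path 3 (3→5→9→2→6, push 12): res(2,4)=8
after path 4 (3→13→9→2→6, push 2): res(2,4)=8
after path 5 (3→13→7→10→2→6, push 5): res(2,4)=8
after path 6 (3→13→7→10→2→4→6, push 3): res(2,4)=5
after path 7 (3→12→8→11→0→1→2→4→6, push 1): res(2,4)=4

Residual capacity of (2,4): 4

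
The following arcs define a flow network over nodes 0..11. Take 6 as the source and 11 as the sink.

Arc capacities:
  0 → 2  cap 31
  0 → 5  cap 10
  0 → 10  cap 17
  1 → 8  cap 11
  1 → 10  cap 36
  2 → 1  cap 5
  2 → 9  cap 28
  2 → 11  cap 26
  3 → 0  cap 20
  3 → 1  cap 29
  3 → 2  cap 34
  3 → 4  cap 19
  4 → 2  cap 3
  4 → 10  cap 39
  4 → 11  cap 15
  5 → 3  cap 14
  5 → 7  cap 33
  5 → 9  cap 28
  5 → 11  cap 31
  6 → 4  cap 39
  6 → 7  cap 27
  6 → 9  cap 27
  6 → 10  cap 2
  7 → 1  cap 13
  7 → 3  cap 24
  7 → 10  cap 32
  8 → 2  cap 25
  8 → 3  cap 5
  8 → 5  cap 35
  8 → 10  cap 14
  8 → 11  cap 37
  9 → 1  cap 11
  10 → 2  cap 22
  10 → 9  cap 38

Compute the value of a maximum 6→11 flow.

augment #1: 6→4→11 bottleneck 15, total now 15
augment #2: 6→4→2→11 bottleneck 3, total now 18
augment #3: 6→10→2→11 bottleneck 2, total now 20
augment #4: 6→4→10→2→11 bottleneck 20, total now 40
augment #5: 6→7→1→8→11 bottleneck 11, total now 51
augment #6: 6→7→3→2→11 bottleneck 1, total now 52
augment #7: 6→7→3→0→5→11 bottleneck 10, total now 62

Maximum flow value: 62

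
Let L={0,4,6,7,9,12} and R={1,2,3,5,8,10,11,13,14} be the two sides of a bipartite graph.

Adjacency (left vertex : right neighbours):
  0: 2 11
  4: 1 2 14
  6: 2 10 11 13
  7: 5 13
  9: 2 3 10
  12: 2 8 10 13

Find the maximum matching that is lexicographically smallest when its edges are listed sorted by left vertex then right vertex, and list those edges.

|M| = 6 (so the lex-smallest maximum matching has 6 edges)
process left vertices in ascending order; for each, take the smallest-labelled available neighbour that still permits 6 edges overall, or leave it unmatched if none does
lex-smallest matching: {0-2, 4-1, 6-10, 7-5, 9-3, 12-8}

Lex-smallest maximum matching: {(0,2), (4,1), (6,10), (7,5), (9,3), (12,8)}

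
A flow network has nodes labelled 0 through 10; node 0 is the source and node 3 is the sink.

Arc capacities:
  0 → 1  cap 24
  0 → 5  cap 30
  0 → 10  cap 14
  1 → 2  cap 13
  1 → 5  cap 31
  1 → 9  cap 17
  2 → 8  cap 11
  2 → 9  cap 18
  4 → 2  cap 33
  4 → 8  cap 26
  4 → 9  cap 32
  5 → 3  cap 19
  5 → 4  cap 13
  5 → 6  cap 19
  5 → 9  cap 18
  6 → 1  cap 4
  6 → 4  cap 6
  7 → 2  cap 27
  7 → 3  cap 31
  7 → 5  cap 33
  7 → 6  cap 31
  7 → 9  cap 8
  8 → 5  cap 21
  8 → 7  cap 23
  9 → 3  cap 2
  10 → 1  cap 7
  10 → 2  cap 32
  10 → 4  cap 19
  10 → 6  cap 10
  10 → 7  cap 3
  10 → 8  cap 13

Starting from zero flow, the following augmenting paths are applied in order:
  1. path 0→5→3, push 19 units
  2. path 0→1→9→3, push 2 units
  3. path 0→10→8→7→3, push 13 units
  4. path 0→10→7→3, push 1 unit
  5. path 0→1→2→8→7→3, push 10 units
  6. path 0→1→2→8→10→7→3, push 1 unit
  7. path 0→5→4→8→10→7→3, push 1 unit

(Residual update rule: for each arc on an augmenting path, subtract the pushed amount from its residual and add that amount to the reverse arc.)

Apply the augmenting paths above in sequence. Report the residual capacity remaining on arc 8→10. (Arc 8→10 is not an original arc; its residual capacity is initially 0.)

after path 1 (0→5→3, push 19): res(8,10)=0
after path 2 (0→1→9→3, push 2): res(8,10)=0
after path 3 (0→10→8→7→3, push 13): res(8,10)=13
after path 4 (0→10→7→3, push 1): res(8,10)=13
after path 5 (0→1→2→8→7→3, push 10): res(8,10)=13
after path 6 (0→1→2→8→10→7→3, push 1): res(8,10)=12
after path 7 (0→5→4→8→10→7→3, push 1): res(8,10)=11

Residual capacity of (8,10): 11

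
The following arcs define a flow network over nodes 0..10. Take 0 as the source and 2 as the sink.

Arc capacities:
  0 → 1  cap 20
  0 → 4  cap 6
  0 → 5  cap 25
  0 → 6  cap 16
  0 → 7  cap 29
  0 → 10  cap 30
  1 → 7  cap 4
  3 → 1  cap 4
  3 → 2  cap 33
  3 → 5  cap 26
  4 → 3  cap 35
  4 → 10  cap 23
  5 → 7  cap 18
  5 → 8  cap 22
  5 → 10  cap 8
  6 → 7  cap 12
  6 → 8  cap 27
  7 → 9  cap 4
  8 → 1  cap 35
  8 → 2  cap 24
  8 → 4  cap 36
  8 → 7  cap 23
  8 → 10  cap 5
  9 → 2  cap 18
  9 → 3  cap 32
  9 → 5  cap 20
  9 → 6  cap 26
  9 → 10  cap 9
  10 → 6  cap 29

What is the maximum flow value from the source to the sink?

augment #1: 0→4→3→2 bottleneck 6, total now 6
augment #2: 0→5→8→2 bottleneck 22, total now 28
augment #3: 0→6→8→2 bottleneck 2, total now 30
augment #4: 0→7→9→2 bottleneck 4, total now 34
augment #5: 0→6→8→4→3→2 bottleneck 14, total now 48
augment #6: 0→10→6→8→4→3→2 bottleneck 11, total now 59

Maximum flow value: 59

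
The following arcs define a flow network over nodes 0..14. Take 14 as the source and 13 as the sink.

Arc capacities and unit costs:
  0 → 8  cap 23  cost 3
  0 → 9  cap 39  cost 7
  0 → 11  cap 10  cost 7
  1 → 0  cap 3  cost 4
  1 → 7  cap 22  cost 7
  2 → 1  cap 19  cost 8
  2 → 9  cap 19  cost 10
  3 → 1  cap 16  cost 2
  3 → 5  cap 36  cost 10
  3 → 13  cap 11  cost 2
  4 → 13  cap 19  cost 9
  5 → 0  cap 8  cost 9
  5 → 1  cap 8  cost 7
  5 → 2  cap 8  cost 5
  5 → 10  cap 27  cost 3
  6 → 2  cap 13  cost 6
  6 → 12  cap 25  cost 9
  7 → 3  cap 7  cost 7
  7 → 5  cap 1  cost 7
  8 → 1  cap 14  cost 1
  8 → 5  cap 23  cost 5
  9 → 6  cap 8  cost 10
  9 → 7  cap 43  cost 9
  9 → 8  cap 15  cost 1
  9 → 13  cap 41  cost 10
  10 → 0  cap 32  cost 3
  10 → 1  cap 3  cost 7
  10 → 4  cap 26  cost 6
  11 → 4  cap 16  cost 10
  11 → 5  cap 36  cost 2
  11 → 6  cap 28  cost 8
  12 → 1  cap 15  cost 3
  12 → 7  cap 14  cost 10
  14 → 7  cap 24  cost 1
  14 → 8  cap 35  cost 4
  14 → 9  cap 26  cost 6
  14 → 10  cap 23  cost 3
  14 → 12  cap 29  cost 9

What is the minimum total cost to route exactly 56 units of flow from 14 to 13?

Minimum cost for 56 units: 920

shortest-cost path #1: 14→7→3→13 push 7 @ unit cost 10 (adds 70)
shortest-cost path #2: 14→9→13 push 26 @ unit cost 16 (adds 416)
shortest-cost path #3: 14→10→4→13 push 19 @ unit cost 18 (adds 342)
shortest-cost path #4: 14→10→0→9→13 push 4 @ unit cost 23 (adds 92)
total cost = 920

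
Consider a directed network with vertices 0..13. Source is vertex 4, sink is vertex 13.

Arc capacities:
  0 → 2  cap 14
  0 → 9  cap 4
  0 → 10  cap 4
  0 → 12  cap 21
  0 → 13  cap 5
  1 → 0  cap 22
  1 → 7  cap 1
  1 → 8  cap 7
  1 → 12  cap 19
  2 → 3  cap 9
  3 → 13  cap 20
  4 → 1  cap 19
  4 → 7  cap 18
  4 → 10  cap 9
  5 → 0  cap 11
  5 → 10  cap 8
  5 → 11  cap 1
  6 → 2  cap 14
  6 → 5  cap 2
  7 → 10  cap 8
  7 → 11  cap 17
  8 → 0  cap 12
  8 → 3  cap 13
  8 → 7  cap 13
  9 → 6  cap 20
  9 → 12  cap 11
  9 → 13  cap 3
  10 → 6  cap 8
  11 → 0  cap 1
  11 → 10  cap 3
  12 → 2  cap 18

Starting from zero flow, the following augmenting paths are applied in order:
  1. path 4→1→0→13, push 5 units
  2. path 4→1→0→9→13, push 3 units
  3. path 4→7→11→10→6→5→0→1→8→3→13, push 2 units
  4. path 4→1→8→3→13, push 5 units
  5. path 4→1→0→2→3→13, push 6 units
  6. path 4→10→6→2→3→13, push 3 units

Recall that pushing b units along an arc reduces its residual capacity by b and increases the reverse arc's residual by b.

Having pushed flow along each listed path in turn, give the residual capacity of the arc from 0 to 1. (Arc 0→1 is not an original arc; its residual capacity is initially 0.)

after path 1 (4→1→0→13, push 5): res(0,1)=5
after path 2 (4→1→0→9→13, push 3): res(0,1)=8
after path 3 (4→7→11→10→6→5→0→1→8→3→13, push 2): res(0,1)=6
after path 4 (4→1→8→3→13, push 5): res(0,1)=6
after path 5 (4→1→0→2→3→13, push 6): res(0,1)=12
after path 6 (4→10→6→2→3→13, push 3): res(0,1)=12

Residual capacity of (0,1): 12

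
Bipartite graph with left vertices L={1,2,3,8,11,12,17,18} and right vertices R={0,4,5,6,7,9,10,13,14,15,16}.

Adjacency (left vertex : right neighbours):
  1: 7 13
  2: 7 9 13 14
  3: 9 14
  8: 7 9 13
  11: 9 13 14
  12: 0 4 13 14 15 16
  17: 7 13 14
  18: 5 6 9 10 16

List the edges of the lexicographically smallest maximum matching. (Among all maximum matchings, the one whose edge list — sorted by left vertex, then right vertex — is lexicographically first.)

Lex-smallest maximum matching: {(1,7), (2,9), (3,14), (8,13), (12,0), (18,5)}

|M| = 6 (so the lex-smallest maximum matching has 6 edges)
process left vertices in ascending order; for each, take the smallest-labelled available neighbour that still permits 6 edges overall, or leave it unmatched if none does
lex-smallest matching: {1-7, 2-9, 3-14, 8-13, 12-0, 18-5}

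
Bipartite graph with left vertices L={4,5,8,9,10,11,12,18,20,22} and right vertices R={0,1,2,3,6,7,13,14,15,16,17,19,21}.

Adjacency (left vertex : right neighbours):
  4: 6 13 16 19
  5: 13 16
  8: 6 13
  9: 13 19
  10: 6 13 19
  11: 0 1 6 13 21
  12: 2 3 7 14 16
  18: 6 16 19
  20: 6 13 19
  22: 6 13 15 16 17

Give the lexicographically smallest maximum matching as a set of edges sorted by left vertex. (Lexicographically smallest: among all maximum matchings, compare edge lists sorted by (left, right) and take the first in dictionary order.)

Lex-smallest maximum matching: {(4,6), (5,13), (9,19), (11,0), (12,2), (18,16), (22,15)}

|M| = 7 (so the lex-smallest maximum matching has 7 edges)
process left vertices in ascending order; for each, take the smallest-labelled available neighbour that still permits 7 edges overall, or leave it unmatched if none does
lex-smallest matching: {4-6, 5-13, 9-19, 11-0, 12-2, 18-16, 22-15}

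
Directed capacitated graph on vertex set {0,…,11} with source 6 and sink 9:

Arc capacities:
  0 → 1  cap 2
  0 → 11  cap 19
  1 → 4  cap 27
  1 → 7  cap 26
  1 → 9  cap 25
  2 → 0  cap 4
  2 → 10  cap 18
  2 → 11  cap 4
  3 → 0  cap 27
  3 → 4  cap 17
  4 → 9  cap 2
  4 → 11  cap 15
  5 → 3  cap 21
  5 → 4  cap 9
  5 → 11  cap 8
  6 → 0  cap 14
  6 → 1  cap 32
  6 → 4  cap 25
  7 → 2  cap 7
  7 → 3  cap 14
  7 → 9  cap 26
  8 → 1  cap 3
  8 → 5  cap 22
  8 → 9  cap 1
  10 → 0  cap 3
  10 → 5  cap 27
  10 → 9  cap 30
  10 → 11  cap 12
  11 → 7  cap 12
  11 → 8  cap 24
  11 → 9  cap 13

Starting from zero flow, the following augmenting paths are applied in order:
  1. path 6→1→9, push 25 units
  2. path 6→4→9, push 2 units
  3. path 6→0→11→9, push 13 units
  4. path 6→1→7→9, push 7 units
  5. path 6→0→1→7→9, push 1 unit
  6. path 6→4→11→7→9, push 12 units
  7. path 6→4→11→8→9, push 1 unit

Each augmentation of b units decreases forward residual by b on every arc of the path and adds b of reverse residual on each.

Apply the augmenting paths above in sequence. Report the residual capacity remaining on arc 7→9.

Residual capacity of (7,9): 6

after path 1 (6→1→9, push 25): res(7,9)=26
after path 2 (6→4→9, push 2): res(7,9)=26
after path 3 (6→0→11→9, push 13): res(7,9)=26
after path 4 (6→1→7→9, push 7): res(7,9)=19
after path 5 (6→0→1→7→9, push 1): res(7,9)=18
after path 6 (6→4→11→7→9, push 12): res(7,9)=6
after path 7 (6→4→11→8→9, push 1): res(7,9)=6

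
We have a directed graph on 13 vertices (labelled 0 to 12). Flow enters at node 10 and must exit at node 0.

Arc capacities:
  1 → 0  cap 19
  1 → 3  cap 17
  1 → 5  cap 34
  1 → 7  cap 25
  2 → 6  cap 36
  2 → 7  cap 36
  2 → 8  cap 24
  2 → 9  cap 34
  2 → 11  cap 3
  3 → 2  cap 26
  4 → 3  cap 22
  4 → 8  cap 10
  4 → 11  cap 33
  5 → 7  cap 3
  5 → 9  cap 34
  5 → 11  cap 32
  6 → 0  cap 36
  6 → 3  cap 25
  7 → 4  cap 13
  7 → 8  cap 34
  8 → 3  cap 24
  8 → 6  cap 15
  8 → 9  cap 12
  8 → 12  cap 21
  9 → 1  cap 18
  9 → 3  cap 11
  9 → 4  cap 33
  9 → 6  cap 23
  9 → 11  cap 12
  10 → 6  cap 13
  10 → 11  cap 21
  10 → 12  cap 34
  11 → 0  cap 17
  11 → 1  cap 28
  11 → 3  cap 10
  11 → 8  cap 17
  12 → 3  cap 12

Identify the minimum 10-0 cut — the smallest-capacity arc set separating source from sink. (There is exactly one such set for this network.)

augment #1: 10→6→0 push 13
augment #2: 10→11→0 push 17
augment #3: 10→11→1→0 push 4
augment #4: 10→12→3→2→6→0 push 12
max flow = 46; residual-reachable set from 10 gives S-side
cut edges (S→T): {(10,6), (10,11), (12,3)} total cap 46

Min-cut arcs: {(10,6), (10,11), (12,3)} (total capacity 46)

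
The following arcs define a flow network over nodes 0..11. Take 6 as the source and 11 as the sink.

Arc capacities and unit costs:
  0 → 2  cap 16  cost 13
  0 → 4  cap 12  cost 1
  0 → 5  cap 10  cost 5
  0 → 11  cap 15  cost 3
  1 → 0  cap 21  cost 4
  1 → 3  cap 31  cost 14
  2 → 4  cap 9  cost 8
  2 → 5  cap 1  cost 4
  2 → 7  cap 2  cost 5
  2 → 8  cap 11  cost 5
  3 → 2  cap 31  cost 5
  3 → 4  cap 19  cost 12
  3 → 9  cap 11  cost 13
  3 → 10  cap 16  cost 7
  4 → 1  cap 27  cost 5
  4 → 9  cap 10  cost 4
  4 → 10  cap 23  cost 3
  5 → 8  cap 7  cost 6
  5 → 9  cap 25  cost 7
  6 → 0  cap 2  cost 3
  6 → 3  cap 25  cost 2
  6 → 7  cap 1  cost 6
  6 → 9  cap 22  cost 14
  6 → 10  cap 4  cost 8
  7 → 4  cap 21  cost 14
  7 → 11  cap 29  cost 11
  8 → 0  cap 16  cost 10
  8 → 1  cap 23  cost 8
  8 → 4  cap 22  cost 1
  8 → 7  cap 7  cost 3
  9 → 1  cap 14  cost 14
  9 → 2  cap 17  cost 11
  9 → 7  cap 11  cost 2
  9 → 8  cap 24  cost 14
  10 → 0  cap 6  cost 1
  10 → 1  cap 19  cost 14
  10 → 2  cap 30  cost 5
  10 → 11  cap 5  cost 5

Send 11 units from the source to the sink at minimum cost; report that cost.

shortest-cost path #1: 6→0→11 push 2 @ unit cost 6 (adds 12)
shortest-cost path #2: 6→10→0→11 push 4 @ unit cost 12 (adds 48)
shortest-cost path #3: 6→3→10→0→11 push 2 @ unit cost 13 (adds 26)
shortest-cost path #4: 6→3→10→11 push 3 @ unit cost 14 (adds 42)
total cost = 128

Minimum cost for 11 units: 128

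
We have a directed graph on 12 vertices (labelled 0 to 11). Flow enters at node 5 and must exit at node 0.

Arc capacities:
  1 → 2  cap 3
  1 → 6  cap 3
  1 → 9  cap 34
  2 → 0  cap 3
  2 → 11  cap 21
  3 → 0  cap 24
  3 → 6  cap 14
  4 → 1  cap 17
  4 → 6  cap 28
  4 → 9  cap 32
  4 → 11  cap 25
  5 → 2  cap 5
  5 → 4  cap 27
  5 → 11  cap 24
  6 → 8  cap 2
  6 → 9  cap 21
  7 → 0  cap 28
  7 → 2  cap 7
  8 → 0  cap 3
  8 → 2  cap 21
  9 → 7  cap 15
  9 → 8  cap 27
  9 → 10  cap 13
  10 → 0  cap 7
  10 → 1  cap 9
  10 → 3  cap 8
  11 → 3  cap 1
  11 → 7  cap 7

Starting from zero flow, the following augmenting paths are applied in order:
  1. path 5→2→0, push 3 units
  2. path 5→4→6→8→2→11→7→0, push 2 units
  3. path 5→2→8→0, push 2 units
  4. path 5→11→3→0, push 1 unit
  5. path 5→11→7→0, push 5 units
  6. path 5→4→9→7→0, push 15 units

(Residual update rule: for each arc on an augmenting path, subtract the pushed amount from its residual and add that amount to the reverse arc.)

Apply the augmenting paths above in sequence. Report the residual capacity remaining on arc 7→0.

Residual capacity of (7,0): 6

after path 1 (5→2→0, push 3): res(7,0)=28
after path 2 (5→4→6→8→2→11→7→0, push 2): res(7,0)=26
after path 3 (5→2→8→0, push 2): res(7,0)=26
after path 4 (5→11→3→0, push 1): res(7,0)=26
after path 5 (5→11→7→0, push 5): res(7,0)=21
after path 6 (5→4→9→7→0, push 15): res(7,0)=6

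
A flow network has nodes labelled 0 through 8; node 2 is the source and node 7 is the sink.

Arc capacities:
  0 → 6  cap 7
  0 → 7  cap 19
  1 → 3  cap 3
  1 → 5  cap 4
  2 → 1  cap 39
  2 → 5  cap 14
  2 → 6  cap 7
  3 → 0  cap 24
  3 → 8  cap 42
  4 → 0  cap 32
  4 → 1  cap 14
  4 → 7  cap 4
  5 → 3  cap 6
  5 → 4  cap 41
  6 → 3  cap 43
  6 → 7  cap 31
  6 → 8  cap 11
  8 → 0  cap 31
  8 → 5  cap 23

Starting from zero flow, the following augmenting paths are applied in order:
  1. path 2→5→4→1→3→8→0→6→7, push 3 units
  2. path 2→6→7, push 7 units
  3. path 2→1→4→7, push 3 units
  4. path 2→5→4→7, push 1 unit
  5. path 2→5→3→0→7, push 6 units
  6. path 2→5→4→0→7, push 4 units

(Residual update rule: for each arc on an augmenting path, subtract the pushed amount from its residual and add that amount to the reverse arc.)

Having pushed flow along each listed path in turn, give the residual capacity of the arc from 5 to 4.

after path 1 (2→5→4→1→3→8→0→6→7, push 3): res(5,4)=38
after path 2 (2→6→7, push 7): res(5,4)=38
after path 3 (2→1→4→7, push 3): res(5,4)=38
after path 4 (2→5→4→7, push 1): res(5,4)=37
after path 5 (2→5→3→0→7, push 6): res(5,4)=37
after path 6 (2→5→4→0→7, push 4): res(5,4)=33

Residual capacity of (5,4): 33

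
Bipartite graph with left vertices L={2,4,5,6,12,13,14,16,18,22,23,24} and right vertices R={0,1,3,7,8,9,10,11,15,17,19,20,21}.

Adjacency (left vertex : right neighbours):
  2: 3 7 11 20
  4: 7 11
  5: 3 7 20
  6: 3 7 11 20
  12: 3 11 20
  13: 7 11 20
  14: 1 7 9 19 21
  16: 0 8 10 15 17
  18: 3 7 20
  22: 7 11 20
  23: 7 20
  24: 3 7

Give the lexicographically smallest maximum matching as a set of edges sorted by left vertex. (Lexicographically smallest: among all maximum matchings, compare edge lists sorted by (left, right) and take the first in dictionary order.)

|M| = 6 (so the lex-smallest maximum matching has 6 edges)
process left vertices in ascending order; for each, take the smallest-labelled available neighbour that still permits 6 edges overall, or leave it unmatched if none does
lex-smallest matching: {2-3, 4-7, 5-20, 6-11, 14-1, 16-0}

Lex-smallest maximum matching: {(2,3), (4,7), (5,20), (6,11), (14,1), (16,0)}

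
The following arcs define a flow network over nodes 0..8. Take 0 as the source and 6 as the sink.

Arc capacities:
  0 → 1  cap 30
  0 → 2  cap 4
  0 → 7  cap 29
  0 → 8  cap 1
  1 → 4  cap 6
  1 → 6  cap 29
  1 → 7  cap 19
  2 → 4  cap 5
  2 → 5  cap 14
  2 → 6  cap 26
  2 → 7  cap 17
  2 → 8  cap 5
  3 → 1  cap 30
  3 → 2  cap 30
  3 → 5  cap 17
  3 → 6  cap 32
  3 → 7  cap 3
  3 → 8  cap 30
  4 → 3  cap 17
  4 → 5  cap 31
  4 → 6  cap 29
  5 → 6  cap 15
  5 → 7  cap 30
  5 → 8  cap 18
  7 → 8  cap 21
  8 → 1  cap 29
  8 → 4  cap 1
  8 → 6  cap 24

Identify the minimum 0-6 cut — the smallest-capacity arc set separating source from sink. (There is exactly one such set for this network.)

Min-cut arcs: {(0,1), (0,2), (0,8), (7,8)} (total capacity 56)

augment #1: 0→1→6 push 29
augment #2: 0→2→6 push 4
augment #3: 0→8→6 push 1
augment #4: 0→1→4→6 push 1
augment #5: 0→7→8→6 push 21
max flow = 56; residual-reachable set from 0 gives S-side
cut edges (S→T): {(0,1), (0,2), (0,8), (7,8)} total cap 56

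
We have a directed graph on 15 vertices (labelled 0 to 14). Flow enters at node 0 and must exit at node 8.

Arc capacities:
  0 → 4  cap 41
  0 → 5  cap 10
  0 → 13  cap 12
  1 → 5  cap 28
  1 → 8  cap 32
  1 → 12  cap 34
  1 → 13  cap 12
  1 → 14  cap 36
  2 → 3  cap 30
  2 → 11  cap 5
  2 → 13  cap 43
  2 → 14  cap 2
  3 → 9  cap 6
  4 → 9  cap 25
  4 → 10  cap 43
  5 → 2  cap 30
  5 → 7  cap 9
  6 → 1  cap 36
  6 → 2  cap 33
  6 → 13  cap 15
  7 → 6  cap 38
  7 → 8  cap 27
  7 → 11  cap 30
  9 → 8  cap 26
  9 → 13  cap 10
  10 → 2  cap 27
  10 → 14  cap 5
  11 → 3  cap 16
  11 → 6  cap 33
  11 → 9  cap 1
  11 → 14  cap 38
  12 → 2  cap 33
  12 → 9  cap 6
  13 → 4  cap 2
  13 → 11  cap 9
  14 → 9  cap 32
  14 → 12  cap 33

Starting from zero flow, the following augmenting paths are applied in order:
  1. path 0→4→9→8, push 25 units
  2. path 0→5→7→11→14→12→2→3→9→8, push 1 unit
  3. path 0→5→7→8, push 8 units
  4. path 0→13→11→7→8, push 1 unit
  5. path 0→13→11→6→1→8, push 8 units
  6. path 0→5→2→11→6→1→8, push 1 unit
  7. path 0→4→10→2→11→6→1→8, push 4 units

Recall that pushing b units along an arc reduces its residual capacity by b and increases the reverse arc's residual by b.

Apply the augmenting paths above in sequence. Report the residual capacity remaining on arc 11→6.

after path 1 (0→4→9→8, push 25): res(11,6)=33
after path 2 (0→5→7→11→14→12→2→3→9→8, push 1): res(11,6)=33
after path 3 (0→5→7→8, push 8): res(11,6)=33
after path 4 (0→13→11→7→8, push 1): res(11,6)=33
after path 5 (0→13→11→6→1→8, push 8): res(11,6)=25
after path 6 (0→5→2→11→6→1→8, push 1): res(11,6)=24
after path 7 (0→4→10→2→11→6→1→8, push 4): res(11,6)=20

Residual capacity of (11,6): 20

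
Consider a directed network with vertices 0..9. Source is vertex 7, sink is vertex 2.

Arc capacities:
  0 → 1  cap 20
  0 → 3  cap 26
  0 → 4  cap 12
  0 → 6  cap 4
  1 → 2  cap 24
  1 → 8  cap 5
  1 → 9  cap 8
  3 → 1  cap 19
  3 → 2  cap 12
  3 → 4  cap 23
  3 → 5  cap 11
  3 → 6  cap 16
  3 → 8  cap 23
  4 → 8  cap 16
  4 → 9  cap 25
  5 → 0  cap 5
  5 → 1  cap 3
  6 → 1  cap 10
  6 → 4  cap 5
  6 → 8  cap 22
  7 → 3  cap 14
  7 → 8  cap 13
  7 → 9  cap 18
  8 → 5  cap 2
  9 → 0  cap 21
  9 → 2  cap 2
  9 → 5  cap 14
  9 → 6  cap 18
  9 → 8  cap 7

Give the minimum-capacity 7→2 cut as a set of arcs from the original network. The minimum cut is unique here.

Min-cut arcs: {(7,3), (7,9), (8,5)} (total capacity 34)

augment #1: 7→3→2 push 12
augment #2: 7→9→2 push 2
augment #3: 7→3→1→2 push 2
augment #4: 7→8→5→1→2 push 2
augment #5: 7→9→0→1→2 push 16
max flow = 34; residual-reachable set from 7 gives S-side
cut edges (S→T): {(7,3), (7,9), (8,5)} total cap 34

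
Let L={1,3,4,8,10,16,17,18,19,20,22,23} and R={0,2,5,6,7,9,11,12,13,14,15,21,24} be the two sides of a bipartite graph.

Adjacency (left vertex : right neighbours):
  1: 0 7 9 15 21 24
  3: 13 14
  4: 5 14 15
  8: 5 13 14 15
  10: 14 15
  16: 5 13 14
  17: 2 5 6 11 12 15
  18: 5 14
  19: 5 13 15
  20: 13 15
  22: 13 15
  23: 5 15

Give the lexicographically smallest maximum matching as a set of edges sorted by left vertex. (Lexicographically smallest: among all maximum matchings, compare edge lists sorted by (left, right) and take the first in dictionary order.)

Lex-smallest maximum matching: {(1,0), (3,13), (4,5), (8,14), (10,15), (17,2)}

|M| = 6 (so the lex-smallest maximum matching has 6 edges)
process left vertices in ascending order; for each, take the smallest-labelled available neighbour that still permits 6 edges overall, or leave it unmatched if none does
lex-smallest matching: {1-0, 3-13, 4-5, 8-14, 10-15, 17-2}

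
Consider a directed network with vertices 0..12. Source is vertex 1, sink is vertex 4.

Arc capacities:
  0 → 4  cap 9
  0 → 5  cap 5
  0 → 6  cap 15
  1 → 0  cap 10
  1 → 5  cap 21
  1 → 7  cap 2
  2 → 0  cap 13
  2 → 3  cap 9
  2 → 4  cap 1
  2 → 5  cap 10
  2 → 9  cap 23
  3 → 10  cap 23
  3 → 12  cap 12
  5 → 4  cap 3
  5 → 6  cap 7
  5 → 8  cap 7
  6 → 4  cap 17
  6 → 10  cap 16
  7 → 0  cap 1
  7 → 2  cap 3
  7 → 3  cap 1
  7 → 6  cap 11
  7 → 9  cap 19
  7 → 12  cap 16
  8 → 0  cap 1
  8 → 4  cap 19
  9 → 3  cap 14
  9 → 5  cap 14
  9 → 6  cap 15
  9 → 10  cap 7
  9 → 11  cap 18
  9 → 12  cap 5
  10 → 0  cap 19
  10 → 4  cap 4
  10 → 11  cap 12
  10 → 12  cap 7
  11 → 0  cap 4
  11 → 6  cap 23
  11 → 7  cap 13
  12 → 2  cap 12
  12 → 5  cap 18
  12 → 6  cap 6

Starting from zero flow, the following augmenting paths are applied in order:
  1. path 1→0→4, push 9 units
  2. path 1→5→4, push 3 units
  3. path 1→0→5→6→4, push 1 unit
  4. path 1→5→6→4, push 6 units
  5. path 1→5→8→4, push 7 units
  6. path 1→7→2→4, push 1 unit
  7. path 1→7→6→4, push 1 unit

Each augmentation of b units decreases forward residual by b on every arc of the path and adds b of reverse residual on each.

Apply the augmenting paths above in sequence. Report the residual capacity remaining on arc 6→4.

Residual capacity of (6,4): 9

after path 1 (1→0→4, push 9): res(6,4)=17
after path 2 (1→5→4, push 3): res(6,4)=17
after path 3 (1→0→5→6→4, push 1): res(6,4)=16
after path 4 (1→5→6→4, push 6): res(6,4)=10
after path 5 (1→5→8→4, push 7): res(6,4)=10
after path 6 (1→7→2→4, push 1): res(6,4)=10
after path 7 (1→7→6→4, push 1): res(6,4)=9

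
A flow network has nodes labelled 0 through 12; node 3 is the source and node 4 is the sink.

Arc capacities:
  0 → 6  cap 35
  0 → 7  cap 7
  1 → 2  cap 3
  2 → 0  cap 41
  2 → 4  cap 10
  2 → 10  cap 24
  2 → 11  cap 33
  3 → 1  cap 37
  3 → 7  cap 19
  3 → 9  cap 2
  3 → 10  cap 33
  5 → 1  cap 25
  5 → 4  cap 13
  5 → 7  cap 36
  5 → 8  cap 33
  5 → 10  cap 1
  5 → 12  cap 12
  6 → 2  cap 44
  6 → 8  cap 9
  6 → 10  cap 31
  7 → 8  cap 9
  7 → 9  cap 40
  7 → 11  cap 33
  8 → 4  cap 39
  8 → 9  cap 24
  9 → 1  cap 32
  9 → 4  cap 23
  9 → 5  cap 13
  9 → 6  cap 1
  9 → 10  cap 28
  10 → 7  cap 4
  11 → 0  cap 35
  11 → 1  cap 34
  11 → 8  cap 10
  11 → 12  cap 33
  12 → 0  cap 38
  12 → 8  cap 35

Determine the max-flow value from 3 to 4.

augment #1: 3→9→4 bottleneck 2, total now 2
augment #2: 3→1→2→4 bottleneck 3, total now 5
augment #3: 3→7→8→4 bottleneck 9, total now 14
augment #4: 3→7→9→4 bottleneck 10, total now 24
augment #5: 3→10→7→9→4 bottleneck 4, total now 28

Maximum flow value: 28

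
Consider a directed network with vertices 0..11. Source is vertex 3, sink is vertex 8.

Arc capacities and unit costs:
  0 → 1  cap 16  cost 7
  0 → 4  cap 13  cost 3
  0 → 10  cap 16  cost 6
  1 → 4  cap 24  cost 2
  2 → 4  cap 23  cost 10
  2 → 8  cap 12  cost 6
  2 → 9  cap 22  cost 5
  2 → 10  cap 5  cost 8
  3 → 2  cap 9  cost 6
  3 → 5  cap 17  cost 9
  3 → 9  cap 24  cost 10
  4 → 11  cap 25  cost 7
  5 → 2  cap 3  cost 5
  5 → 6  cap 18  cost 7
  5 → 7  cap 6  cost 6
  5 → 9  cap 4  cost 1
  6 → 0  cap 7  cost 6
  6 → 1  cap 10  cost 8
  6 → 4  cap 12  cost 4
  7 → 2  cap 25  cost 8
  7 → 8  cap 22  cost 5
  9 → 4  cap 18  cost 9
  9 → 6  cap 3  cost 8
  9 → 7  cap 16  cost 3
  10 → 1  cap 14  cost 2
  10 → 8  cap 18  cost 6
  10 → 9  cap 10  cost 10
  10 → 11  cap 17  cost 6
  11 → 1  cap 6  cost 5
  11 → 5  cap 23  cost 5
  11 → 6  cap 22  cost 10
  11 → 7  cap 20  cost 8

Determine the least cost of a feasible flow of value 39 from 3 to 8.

Minimum cost for 39 units: 746

shortest-cost path #1: 3→2→8 push 9 @ unit cost 12 (adds 108)
shortest-cost path #2: 3→9→7→8 push 16 @ unit cost 18 (adds 288)
shortest-cost path #3: 3→5→7→8 push 6 @ unit cost 20 (adds 120)
shortest-cost path #4: 3→5→2→8 push 3 @ unit cost 20 (adds 60)
shortest-cost path #5: 3→5→6→0→10→8 push 5 @ unit cost 34 (adds 170)
total cost = 746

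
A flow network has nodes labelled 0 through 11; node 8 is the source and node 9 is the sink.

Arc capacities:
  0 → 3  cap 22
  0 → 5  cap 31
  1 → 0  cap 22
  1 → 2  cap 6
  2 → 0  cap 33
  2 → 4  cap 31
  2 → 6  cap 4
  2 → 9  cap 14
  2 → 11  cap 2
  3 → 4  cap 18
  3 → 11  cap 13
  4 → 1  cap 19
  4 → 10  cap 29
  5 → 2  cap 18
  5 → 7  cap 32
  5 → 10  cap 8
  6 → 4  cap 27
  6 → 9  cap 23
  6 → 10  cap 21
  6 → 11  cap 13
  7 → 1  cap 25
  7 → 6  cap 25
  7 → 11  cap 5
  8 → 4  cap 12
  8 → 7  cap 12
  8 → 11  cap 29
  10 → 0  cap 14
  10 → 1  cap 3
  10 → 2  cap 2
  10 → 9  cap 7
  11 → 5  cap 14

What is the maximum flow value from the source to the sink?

Maximum flow value: 38

augment #1: 8→4→10→9 bottleneck 7, total now 7
augment #2: 8→7→6→9 bottleneck 12, total now 19
augment #3: 8→4→1→2→9 bottleneck 5, total now 24
augment #4: 8→11→5→2→9 bottleneck 9, total now 33
augment #5: 8→11→5→2→6→9 bottleneck 4, total now 37
augment #6: 8→11→5→7→6→9 bottleneck 1, total now 38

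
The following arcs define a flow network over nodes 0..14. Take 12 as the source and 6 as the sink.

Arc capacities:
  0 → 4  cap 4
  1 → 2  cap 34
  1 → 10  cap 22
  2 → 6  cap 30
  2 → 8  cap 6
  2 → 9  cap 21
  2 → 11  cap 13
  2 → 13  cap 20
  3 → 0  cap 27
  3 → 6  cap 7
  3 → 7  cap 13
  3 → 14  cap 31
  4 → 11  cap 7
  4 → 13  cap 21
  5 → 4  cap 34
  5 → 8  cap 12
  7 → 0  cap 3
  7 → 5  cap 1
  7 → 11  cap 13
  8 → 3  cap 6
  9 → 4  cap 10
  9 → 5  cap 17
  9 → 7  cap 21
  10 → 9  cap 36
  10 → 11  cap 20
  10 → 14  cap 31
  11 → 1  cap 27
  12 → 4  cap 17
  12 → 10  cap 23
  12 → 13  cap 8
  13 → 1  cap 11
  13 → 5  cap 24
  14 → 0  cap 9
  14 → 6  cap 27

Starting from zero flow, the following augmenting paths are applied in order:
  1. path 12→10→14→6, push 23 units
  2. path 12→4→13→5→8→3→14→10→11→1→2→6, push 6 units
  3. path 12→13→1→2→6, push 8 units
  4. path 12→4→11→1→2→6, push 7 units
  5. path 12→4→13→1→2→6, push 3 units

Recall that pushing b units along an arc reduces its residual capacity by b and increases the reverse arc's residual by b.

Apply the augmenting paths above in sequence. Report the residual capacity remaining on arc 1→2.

Residual capacity of (1,2): 10

after path 1 (12→10→14→6, push 23): res(1,2)=34
after path 2 (12→4→13→5→8→3→14→10→11→1→2→6, push 6): res(1,2)=28
after path 3 (12→13→1→2→6, push 8): res(1,2)=20
after path 4 (12→4→11→1→2→6, push 7): res(1,2)=13
after path 5 (12→4→13→1→2→6, push 3): res(1,2)=10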